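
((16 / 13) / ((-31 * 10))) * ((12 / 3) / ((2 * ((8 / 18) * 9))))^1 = -4 / 2015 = -0.00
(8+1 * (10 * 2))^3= 21952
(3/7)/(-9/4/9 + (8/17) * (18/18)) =68/35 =1.94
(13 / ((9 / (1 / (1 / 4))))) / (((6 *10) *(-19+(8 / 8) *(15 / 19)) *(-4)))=247 / 186840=0.00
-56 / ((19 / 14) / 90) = -70560 / 19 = -3713.68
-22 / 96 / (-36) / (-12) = -11 / 20736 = -0.00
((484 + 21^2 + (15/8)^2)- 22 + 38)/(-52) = -60449/3328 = -18.16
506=506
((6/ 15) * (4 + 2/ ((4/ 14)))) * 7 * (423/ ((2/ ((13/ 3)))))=141141/ 5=28228.20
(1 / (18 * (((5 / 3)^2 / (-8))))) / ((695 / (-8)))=32 / 17375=0.00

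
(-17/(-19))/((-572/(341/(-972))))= 527/960336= 0.00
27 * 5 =135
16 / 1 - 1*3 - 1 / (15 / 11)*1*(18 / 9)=173 / 15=11.53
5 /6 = 0.83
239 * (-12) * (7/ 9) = -6692/ 3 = -2230.67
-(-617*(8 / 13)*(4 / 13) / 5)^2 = -545.96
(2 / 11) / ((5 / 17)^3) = 9826 / 1375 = 7.15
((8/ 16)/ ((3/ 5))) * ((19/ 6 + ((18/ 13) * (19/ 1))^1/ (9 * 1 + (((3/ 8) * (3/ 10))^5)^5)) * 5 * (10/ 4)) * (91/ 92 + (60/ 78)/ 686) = 9112220516355852251193934824456284244335771736621136280375/ 145061052180194503396299342305632992264743593748337504288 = 62.82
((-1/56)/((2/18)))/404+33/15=248819/113120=2.20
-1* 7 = -7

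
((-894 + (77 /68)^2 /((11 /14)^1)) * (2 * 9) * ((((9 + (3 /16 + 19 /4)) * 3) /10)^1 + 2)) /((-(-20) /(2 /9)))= -408092059 /369920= -1103.19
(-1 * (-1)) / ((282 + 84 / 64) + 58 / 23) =0.00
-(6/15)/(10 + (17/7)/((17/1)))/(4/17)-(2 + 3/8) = -7221/2840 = -2.54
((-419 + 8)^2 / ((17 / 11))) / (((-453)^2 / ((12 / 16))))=619377 / 1550468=0.40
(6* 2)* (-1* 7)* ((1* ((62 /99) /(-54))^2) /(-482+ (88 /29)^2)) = 11314814 /473492063187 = 0.00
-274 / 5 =-54.80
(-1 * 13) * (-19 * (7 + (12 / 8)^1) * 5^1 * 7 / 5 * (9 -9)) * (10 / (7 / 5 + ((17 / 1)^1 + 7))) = 0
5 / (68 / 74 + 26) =0.19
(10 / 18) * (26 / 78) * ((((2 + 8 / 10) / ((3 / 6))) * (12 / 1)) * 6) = 224 / 3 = 74.67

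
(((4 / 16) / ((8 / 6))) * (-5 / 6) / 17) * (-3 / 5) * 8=3 / 68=0.04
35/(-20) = -7/4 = -1.75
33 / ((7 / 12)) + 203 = 1817 / 7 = 259.57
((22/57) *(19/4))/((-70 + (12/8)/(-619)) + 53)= -0.11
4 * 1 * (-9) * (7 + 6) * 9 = -4212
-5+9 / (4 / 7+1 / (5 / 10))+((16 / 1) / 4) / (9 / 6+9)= -47 / 42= -1.12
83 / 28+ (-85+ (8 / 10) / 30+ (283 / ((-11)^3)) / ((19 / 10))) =-4361189291 / 53106900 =-82.12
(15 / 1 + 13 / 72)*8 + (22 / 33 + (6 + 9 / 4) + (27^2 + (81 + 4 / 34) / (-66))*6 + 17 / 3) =30311863 / 6732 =4502.65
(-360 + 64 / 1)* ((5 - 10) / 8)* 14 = 2590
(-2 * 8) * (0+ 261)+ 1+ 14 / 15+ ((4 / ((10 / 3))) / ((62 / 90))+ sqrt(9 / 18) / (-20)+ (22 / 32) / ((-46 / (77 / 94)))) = -134226416959 / 32170560-sqrt(2) / 40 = -4172.37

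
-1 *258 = -258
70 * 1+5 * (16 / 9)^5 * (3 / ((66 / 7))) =63817810 / 649539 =98.25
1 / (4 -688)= -1 / 684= -0.00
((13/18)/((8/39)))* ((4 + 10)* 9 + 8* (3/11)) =39715/88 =451.31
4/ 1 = 4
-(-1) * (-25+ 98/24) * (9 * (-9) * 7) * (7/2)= 332073/8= 41509.12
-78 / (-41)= 78 / 41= 1.90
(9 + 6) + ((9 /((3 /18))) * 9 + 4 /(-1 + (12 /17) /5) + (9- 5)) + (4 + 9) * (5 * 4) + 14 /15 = 833597 /1095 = 761.28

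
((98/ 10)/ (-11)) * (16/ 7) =-2.04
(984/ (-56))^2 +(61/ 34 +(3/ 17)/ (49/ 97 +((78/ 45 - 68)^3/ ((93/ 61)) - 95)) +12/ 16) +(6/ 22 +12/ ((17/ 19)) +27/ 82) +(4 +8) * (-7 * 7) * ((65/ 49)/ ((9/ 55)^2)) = -3397414685096603249430575/ 117948109177812216996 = -28804.32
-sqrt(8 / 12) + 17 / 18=17 / 18 - sqrt(6) / 3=0.13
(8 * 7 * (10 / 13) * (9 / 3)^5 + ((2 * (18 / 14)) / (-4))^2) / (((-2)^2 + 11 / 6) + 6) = 80018199 / 90454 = 884.63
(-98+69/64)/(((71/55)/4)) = -341165/1136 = -300.32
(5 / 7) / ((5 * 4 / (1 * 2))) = 1 / 14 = 0.07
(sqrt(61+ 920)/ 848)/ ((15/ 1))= sqrt(109)/ 4240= 0.00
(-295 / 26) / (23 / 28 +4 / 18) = -37170 / 3419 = -10.87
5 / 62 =0.08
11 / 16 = 0.69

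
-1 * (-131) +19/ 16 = 2115/ 16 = 132.19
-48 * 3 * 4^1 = -576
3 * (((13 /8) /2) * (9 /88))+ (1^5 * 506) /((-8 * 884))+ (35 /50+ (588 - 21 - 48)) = 808846583 /1555840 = 519.88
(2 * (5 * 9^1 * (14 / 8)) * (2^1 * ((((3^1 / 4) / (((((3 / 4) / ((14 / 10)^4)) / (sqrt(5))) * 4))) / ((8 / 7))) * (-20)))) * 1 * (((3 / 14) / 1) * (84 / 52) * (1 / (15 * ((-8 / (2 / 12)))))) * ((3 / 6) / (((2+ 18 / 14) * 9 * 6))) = 823543 * sqrt(5) / 114816000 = 0.02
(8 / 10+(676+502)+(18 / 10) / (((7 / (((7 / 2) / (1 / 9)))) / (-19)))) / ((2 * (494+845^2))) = 10249 / 14290380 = 0.00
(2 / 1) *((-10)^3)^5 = -2000000000000000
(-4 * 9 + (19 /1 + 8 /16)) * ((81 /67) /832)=-2673 /111488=-0.02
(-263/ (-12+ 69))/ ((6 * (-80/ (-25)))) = -1315/ 5472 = -0.24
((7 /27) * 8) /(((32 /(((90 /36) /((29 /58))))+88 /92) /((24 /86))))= 12880 /163701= 0.08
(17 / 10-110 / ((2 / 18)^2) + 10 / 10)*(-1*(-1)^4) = 89073 / 10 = 8907.30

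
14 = 14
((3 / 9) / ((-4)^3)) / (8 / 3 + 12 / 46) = -23 / 12928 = -0.00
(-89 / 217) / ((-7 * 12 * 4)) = 89 / 72912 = 0.00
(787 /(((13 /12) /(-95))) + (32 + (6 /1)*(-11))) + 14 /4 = -1795153 /26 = -69044.35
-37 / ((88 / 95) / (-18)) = 31635 / 44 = 718.98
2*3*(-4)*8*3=-576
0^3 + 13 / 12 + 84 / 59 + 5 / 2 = 3545 / 708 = 5.01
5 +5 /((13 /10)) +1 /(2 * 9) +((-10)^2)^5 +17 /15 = 11700000011741 /1170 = 10000000010.04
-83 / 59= -1.41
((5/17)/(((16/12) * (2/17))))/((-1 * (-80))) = 3/128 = 0.02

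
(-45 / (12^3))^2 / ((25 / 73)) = 73 / 36864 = 0.00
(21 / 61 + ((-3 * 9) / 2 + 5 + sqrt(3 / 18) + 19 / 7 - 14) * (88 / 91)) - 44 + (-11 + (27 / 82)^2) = -19250900871 / 261274468 + 44 * sqrt(6) / 273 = -73.29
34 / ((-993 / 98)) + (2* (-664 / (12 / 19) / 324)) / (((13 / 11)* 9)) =-3.97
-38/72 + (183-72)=3977/36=110.47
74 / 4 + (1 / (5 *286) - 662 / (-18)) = 355717 / 6435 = 55.28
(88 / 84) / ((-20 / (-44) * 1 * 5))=242 / 525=0.46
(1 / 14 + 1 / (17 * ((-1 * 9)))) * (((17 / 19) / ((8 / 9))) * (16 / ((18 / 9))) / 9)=139 / 2394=0.06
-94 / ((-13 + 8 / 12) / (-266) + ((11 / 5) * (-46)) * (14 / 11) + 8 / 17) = 135660 / 185137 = 0.73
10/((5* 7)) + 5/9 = 0.84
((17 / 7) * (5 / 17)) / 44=5 / 308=0.02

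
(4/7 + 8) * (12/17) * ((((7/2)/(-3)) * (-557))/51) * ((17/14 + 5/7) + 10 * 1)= 1860380/2023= 919.61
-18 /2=-9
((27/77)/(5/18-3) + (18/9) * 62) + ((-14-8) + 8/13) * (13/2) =-57081/3773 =-15.13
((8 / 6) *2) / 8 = 1 / 3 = 0.33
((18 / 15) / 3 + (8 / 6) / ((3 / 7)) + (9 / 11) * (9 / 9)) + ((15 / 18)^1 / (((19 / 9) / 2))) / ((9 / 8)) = 5.03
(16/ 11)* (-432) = -6912/ 11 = -628.36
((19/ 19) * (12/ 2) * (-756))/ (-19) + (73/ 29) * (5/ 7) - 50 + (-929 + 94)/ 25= 3030346/ 19285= 157.13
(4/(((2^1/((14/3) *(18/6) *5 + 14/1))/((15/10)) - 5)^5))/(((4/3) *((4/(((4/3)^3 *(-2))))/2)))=220541454/95388992557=0.00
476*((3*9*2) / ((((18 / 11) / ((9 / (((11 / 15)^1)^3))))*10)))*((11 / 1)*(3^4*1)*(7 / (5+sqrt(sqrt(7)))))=2459390850 / (11*(7^(1 / 4)+5))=33740044.24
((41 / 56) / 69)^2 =1681 / 14930496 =0.00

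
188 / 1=188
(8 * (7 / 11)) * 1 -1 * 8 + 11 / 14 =-327 / 154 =-2.12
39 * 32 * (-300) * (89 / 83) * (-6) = 199929600 / 83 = 2408790.36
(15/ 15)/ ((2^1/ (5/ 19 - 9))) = -83/ 19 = -4.37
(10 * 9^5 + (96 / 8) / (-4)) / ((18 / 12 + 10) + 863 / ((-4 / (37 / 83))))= -65347228 / 9371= -6973.35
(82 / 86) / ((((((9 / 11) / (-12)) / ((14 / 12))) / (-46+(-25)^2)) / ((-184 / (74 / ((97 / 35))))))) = 1553543464 / 23865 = 65097.15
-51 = -51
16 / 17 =0.94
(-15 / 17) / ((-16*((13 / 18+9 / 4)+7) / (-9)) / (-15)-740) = 18225 / 15309112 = 0.00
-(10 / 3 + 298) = -904 / 3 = -301.33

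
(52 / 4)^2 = 169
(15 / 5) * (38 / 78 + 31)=1228 / 13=94.46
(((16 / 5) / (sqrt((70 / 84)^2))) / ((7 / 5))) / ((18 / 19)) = 304 / 105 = 2.90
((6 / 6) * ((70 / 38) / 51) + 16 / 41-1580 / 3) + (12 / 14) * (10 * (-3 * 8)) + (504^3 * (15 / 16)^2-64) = 31292248021091 / 278103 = 112520354.05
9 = 9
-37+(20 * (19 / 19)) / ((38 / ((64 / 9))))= -33.26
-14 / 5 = -2.80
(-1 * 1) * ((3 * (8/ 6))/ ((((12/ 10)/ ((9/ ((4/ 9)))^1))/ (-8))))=540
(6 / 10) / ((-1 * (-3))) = 1 / 5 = 0.20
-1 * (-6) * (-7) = -42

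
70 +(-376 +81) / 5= 11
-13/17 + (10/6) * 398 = 33791/51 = 662.57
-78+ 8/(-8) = -79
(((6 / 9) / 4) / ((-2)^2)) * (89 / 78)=89 / 1872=0.05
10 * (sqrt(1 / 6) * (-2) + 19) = 190 - 10 * sqrt(6) / 3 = 181.84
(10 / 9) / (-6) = -5 / 27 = -0.19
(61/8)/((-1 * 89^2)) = -61/63368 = -0.00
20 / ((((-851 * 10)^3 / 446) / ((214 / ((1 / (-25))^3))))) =29826250 / 616295051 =0.05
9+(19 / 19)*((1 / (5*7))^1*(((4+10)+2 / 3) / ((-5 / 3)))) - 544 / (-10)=11051 / 175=63.15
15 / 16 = 0.94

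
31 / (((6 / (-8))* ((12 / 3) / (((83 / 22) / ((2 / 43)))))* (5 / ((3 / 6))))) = -110639 / 1320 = -83.82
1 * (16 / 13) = 16 / 13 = 1.23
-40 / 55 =-8 / 11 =-0.73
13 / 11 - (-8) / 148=1.24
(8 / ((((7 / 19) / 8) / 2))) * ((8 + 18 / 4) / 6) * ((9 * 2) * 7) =91200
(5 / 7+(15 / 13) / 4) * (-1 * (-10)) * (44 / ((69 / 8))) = 321200 / 6279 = 51.15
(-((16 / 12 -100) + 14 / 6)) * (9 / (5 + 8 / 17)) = 4913 / 31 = 158.48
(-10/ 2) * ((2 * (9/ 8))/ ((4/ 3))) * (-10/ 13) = 675/ 104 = 6.49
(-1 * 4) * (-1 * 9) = 36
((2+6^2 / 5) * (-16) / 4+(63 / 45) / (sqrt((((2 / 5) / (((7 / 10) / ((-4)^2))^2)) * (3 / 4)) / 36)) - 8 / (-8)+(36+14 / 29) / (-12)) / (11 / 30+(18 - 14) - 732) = 33791 / 633041 - 147 * sqrt(30) / 873160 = 0.05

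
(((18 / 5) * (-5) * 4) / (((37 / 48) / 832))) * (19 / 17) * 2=-109264896 / 629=-173712.08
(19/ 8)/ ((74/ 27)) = 513/ 592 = 0.87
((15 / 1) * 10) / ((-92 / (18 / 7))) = -675 / 161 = -4.19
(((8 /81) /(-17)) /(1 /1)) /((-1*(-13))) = -8 /17901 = -0.00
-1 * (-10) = 10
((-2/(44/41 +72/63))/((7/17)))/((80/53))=-697/480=-1.45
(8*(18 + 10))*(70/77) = 2240/11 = 203.64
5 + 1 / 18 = 91 / 18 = 5.06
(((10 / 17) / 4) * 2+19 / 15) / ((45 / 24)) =3184 / 3825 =0.83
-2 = -2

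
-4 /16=-1 /4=-0.25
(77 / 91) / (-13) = -11 / 169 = -0.07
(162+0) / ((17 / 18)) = 2916 / 17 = 171.53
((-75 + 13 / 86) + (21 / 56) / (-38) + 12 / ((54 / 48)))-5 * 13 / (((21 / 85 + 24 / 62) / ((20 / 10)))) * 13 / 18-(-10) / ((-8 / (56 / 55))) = -461730436477 / 2162487888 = -213.52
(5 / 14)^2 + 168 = 32953 / 196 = 168.13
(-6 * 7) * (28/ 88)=-147/ 11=-13.36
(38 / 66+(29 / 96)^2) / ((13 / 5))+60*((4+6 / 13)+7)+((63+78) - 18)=1068739759 / 1317888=810.95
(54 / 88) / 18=3 / 88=0.03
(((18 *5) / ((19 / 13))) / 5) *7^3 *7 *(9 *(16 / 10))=40452048 / 95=425811.03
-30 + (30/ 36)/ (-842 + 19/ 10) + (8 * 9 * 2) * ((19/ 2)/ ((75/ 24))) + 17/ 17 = 257548832/ 630075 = 408.76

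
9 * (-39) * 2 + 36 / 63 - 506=-8452 / 7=-1207.43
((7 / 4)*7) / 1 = 49 / 4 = 12.25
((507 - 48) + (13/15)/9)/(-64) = -30989/4320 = -7.17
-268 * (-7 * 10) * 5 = 93800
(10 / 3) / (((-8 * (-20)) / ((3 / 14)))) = 1 / 224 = 0.00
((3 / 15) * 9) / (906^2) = 0.00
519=519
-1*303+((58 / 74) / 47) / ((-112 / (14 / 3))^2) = -303504163 / 1001664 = -303.00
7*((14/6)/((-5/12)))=-39.20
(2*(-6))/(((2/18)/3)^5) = -172186884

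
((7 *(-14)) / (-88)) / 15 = 49 / 660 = 0.07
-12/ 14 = -6/ 7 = -0.86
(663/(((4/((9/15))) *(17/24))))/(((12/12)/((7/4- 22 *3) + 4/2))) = -87399/10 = -8739.90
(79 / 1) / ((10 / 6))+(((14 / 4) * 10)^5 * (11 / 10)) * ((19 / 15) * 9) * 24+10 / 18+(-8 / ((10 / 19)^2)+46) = 3556571302142 / 225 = 15806983565.08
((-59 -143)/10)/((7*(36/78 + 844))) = -1313/384230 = -0.00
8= 8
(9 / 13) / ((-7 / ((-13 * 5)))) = 45 / 7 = 6.43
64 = 64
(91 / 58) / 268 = 91 / 15544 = 0.01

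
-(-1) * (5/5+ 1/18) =19/18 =1.06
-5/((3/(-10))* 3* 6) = 25/27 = 0.93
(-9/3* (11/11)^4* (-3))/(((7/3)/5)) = 135/7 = 19.29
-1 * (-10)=10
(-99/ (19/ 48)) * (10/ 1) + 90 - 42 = -46608/ 19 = -2453.05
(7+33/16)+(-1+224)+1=3729/16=233.06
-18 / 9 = -2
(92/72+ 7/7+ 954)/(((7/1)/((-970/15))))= -238523/27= -8834.19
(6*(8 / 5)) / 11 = 48 / 55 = 0.87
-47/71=-0.66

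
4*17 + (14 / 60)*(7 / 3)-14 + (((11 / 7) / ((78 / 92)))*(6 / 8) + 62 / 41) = 9645022 / 167895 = 57.45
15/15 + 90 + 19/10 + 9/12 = 1873/20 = 93.65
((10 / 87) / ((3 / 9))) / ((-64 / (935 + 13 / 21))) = -3070 / 609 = -5.04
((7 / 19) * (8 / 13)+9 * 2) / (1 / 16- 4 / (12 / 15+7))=-216096 / 5339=-40.47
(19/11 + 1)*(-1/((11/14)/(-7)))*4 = 97.19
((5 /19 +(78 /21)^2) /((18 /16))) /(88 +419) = 34904 /1416051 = 0.02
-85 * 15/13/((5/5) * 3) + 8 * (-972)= -101513/13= -7808.69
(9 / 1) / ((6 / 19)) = 57 / 2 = 28.50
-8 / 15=-0.53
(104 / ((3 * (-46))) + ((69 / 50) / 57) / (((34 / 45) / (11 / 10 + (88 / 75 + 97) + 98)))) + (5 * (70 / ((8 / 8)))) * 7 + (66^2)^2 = 422944668468751 / 22287000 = 18977191.57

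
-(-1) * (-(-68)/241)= 68/241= 0.28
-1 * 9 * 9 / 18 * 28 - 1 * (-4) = -122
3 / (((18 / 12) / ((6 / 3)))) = 4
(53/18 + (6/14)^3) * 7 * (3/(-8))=-18665/2352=-7.94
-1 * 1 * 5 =-5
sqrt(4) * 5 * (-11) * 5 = -550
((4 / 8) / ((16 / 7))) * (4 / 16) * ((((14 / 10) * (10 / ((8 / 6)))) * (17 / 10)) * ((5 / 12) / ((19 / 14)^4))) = 2000033 / 16681088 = 0.12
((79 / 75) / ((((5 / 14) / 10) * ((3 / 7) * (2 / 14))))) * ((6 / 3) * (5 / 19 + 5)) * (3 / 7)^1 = 123872 / 57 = 2173.19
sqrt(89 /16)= sqrt(89) /4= 2.36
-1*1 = -1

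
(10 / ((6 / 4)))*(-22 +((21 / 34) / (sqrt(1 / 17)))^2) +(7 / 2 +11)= -9071 / 102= -88.93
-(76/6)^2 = -1444/9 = -160.44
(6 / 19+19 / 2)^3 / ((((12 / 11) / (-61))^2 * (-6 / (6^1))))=-23365309373197 / 7901568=-2957047.18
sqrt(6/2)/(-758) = -sqrt(3)/758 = -0.00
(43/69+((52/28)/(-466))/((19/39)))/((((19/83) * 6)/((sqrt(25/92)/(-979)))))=-1091479465 * sqrt(23)/21954928304232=-0.00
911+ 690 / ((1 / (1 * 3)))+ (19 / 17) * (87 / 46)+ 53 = 2374241 / 782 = 3036.11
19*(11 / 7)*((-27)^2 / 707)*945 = 20568735 / 707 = 29092.98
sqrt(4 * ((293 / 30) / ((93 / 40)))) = 4 * sqrt(9083) / 93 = 4.10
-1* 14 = -14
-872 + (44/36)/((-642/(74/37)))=-2519219/2889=-872.00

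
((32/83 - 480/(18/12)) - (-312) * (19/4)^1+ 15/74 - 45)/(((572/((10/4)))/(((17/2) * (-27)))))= -15753400965/14052896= -1121.01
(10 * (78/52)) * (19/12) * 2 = 95/2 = 47.50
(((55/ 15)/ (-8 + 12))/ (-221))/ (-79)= 11/ 209508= 0.00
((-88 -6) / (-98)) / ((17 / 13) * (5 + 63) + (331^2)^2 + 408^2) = 611 / 7646407397489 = 0.00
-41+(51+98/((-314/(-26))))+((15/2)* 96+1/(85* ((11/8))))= 738.12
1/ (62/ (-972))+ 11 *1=-145/ 31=-4.68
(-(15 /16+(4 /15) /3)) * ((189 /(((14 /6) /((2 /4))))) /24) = -2217 /1280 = -1.73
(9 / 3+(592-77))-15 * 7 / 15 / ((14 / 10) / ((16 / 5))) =502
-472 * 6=-2832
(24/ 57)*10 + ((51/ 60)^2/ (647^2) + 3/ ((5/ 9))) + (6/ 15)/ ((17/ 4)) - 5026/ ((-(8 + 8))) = 17514094136457/ 54084282800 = 323.83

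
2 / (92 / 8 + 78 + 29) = 4 / 237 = 0.02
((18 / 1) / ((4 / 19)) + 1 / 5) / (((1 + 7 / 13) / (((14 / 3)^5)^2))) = 402823263885952 / 1476225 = 272873893.81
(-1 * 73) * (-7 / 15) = 511 / 15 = 34.07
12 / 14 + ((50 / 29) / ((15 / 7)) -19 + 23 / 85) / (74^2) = 121021121 / 141732570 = 0.85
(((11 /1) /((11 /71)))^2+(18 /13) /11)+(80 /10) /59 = 5041.26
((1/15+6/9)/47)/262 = 11/184710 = 0.00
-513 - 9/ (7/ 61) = -4140/ 7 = -591.43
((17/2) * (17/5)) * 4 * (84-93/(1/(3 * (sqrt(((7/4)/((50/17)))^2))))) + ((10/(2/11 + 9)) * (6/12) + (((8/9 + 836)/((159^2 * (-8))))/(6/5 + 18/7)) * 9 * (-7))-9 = -799487650758419/84261573000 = -9488.16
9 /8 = 1.12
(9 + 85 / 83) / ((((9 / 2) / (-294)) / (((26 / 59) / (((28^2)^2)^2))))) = -0.00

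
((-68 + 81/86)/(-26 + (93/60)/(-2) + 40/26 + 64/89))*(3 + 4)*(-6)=-5604831960/48790681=-114.88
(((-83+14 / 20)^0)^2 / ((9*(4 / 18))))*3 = 3 / 2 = 1.50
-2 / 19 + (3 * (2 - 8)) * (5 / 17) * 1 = -1744 / 323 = -5.40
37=37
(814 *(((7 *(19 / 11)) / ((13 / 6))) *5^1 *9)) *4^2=42517440 / 13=3270572.31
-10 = -10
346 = 346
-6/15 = -2/5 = -0.40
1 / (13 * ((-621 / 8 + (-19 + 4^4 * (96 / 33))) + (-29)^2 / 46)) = 2024 / 17533919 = 0.00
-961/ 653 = -1.47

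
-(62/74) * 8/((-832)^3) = 31/2663677952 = 0.00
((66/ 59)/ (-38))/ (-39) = 11/ 14573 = 0.00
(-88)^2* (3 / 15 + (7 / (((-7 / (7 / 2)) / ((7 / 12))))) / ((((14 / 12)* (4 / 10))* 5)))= -5227.20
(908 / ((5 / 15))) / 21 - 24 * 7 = -268 / 7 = -38.29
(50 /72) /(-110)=-5 /792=-0.01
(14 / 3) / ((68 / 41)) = 287 / 102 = 2.81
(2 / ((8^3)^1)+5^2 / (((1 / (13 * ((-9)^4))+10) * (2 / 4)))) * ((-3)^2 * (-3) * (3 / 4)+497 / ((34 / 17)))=997546841203 / 873401344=1142.14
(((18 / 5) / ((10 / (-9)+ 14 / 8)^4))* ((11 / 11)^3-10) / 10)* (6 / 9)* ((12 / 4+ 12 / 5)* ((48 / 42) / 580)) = -4897760256 / 35504826875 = -0.14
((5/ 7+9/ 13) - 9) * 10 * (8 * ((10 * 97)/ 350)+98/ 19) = -2075.23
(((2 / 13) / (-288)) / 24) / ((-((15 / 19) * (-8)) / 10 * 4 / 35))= -665 / 2156544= -0.00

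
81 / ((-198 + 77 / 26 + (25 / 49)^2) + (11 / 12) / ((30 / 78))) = -151695180 / 360313171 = -0.42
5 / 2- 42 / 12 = -1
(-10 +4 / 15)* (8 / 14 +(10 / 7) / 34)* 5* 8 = -238.83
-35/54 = -0.65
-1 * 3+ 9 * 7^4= 21606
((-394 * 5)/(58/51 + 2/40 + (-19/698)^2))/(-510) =239947970/73796533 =3.25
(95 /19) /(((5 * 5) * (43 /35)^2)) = 245 /1849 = 0.13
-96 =-96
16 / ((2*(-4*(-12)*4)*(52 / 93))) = 31 / 416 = 0.07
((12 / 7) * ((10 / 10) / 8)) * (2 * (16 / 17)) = 48 / 119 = 0.40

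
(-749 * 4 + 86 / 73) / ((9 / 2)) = -145748 / 219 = -665.52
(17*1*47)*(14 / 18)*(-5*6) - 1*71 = -56143 / 3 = -18714.33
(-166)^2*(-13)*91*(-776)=25296628448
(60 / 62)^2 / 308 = 225 / 73997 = 0.00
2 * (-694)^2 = 963272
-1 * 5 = -5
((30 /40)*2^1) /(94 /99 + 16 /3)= 297 /1244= 0.24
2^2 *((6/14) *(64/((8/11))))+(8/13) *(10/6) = 41464/273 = 151.88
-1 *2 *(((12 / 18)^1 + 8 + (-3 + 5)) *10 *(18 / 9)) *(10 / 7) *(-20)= 256000 / 21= 12190.48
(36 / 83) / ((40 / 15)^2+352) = 0.00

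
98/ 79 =1.24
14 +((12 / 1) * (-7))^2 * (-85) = -599746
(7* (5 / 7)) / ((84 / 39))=65 / 28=2.32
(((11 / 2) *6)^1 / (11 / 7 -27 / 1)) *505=-116655 / 178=-655.37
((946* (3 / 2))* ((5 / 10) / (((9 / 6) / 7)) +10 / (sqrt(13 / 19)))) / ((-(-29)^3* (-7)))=-14190* sqrt(247) / 2219399 -473 / 24389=-0.12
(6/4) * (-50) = -75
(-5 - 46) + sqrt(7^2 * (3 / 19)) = -51 + 7 * sqrt(57) / 19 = -48.22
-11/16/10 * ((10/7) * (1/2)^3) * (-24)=33/112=0.29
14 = 14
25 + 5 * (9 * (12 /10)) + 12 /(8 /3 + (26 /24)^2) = 45415 /553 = 82.12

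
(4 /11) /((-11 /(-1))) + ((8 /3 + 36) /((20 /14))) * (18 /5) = 294856 /3025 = 97.47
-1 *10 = -10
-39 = -39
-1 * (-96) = 96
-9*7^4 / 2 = -21609 / 2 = -10804.50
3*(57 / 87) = 57 / 29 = 1.97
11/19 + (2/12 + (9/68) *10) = 2005/969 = 2.07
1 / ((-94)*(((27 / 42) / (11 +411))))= -2954 / 423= -6.98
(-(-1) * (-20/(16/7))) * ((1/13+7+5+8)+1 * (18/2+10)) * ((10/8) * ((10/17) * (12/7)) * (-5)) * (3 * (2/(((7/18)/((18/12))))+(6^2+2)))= 457200000/1547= 295539.75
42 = 42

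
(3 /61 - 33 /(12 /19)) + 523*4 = 497711 /244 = 2039.80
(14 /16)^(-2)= 64 /49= 1.31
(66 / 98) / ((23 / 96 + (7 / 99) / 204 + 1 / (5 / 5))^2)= 861439214592 / 1966532233561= 0.44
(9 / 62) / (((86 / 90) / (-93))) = -1215 / 86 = -14.13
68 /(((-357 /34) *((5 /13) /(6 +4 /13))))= -11152 /105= -106.21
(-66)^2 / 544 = 8.01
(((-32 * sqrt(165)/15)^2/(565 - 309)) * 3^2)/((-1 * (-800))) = 33/1000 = 0.03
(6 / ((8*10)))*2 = 3 / 20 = 0.15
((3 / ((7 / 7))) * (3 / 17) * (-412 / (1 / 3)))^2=123743376 / 289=428177.77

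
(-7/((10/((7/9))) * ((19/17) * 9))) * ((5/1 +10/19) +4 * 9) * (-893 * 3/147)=210137/5130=40.96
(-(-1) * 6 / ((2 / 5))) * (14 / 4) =105 / 2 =52.50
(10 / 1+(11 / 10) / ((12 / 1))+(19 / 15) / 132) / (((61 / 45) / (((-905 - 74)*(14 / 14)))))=-3560089 / 488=-7295.26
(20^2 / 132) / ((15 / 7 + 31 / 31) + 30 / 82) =28700 / 33231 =0.86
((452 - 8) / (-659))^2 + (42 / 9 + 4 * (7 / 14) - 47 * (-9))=560379617 / 1302843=430.12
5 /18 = 0.28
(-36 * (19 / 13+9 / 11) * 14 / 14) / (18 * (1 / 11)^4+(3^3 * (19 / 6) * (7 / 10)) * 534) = -17356240 / 6758915423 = -0.00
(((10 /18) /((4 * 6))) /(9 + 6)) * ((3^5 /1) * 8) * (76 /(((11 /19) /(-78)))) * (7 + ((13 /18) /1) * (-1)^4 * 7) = -4073524 /11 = -370320.36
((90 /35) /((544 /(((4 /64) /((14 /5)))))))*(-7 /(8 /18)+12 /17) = -46035 /29001728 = -0.00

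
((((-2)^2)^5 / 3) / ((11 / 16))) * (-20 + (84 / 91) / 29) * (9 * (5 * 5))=-9250406400 / 4147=-2230626.09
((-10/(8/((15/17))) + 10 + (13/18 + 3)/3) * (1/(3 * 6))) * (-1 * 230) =-2140495/16524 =-129.54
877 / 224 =3.92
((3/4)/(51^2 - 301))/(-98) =-3/901600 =-0.00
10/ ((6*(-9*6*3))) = -5/ 486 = -0.01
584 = 584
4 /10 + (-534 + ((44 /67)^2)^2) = -53744450348 /100755605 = -533.41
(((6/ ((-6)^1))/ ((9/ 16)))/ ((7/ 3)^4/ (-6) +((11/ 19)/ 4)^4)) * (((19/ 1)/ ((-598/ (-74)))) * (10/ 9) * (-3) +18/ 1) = 43794661883904/ 11974272622975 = 3.66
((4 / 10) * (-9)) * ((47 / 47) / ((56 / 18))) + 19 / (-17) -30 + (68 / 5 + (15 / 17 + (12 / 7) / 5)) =-4153 / 238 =-17.45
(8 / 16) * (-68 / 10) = -17 / 5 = -3.40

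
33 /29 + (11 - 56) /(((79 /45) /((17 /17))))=-24.49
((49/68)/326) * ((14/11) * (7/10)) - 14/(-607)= 18526767/740078680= 0.03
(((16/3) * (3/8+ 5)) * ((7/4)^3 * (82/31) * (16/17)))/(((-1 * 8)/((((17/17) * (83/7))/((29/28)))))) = -50190847/91698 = -547.35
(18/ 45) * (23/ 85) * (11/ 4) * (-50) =-14.88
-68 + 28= -40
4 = 4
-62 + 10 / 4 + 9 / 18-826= -885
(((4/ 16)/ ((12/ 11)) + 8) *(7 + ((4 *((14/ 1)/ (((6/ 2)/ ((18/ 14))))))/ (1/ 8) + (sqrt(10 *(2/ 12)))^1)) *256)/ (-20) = -62884/ 3 - 316 *sqrt(15)/ 9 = -21097.32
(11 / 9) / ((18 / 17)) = 187 / 162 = 1.15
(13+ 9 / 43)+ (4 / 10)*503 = 46098 / 215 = 214.41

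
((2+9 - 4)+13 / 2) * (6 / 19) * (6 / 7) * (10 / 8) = 1215 / 266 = 4.57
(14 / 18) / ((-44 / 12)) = -7 / 33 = -0.21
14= 14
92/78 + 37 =38.18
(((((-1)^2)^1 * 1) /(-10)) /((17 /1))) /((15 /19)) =-19 /2550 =-0.01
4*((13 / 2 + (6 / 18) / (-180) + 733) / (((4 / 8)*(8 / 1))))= 399329 / 540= 739.50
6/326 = 3/163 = 0.02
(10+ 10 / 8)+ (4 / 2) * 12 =141 / 4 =35.25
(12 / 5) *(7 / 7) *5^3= 300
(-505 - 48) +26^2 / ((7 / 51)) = 30605 / 7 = 4372.14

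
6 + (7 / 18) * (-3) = 29 / 6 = 4.83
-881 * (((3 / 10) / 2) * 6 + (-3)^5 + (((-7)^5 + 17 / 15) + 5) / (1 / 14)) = 6223055387 / 30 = 207435179.57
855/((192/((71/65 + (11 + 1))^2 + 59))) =13872033/13520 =1026.04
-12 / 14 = -6 / 7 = -0.86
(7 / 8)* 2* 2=7 / 2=3.50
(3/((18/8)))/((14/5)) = 10/21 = 0.48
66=66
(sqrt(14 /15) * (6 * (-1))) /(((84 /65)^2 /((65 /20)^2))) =-142805 * sqrt(210) /56448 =-36.66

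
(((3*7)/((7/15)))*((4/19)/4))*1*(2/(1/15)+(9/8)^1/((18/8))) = 2745/38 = 72.24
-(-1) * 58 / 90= 29 / 45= 0.64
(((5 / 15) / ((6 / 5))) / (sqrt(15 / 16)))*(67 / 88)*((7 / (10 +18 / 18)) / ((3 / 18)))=469*sqrt(15) / 2178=0.83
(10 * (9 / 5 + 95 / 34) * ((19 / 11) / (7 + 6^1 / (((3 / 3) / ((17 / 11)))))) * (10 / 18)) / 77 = 6745 / 191709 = 0.04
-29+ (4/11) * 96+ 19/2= 339/22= 15.41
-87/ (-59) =1.47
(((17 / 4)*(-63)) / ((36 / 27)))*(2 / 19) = -3213 / 152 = -21.14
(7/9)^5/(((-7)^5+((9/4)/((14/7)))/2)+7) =-268912/15871839759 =-0.00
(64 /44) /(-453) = -0.00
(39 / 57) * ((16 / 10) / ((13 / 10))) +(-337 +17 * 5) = -4772 / 19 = -251.16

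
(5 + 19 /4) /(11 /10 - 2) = -65 /6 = -10.83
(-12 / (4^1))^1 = -3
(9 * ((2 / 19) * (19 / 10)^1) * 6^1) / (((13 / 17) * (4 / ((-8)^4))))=940032 / 65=14462.03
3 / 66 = 1 / 22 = 0.05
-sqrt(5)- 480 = -482.24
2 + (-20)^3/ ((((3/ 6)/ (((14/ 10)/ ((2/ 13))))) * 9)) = -145582/ 9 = -16175.78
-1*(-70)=70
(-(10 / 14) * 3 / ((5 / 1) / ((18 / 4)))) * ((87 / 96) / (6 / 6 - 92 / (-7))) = -0.12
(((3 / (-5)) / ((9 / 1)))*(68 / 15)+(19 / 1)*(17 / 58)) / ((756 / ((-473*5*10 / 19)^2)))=384427947475 / 35615538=10793.83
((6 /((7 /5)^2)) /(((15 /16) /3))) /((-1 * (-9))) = 160 /147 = 1.09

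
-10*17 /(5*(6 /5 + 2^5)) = -85 /83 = -1.02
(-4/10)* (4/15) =-8/75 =-0.11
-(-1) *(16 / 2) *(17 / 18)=68 / 9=7.56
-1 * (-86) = 86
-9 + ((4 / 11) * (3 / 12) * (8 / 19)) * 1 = -1873 / 209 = -8.96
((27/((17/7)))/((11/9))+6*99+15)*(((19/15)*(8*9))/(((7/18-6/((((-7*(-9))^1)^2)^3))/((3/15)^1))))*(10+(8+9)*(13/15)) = 271685997134732371968/378904001719375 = 717031.22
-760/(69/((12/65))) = -608/299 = -2.03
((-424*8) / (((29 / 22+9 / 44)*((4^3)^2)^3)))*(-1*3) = 1749 / 17985175552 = 0.00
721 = 721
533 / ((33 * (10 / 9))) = 1599 / 110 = 14.54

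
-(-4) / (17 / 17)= 4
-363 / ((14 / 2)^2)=-363 / 49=-7.41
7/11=0.64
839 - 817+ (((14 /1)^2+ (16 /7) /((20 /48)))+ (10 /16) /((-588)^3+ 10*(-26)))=12721558877457 /56923364960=223.49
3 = 3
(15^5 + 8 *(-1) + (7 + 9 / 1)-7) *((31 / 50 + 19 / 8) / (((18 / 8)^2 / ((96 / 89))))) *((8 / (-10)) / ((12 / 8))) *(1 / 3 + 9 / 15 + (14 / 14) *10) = -38194207096832 / 13516875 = -2825668.44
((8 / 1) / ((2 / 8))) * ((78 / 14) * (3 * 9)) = 4813.71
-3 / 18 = -1 / 6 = -0.17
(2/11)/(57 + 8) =2/715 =0.00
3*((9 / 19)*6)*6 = 972 / 19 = 51.16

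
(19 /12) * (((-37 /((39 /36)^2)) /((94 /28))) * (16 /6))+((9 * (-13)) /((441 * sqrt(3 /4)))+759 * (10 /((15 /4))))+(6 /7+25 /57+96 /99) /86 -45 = 5814475889111 /2998117122 -26 * sqrt(3) /147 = 1939.07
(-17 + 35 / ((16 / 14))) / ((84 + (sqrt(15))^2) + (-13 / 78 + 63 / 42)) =327 / 2408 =0.14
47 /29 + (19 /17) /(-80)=63369 /39440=1.61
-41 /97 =-0.42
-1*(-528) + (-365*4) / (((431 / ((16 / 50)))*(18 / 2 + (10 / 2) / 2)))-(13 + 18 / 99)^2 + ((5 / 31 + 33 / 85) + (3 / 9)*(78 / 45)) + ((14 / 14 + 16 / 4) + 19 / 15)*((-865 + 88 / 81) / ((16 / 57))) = -38773354428293459 / 2048076158040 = -18931.60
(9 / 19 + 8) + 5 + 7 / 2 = 645 / 38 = 16.97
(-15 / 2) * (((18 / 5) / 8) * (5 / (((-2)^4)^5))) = -135 / 8388608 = -0.00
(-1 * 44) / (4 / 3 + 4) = -33 / 4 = -8.25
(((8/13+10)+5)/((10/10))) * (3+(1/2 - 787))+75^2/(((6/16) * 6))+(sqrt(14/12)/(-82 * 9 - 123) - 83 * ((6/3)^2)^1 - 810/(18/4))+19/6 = -399496/39 - sqrt(42)/5166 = -10243.49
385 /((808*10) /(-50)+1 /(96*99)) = -18295200 /7679227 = -2.38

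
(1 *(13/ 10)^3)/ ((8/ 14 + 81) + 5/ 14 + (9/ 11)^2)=1860859/ 69960500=0.03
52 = 52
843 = 843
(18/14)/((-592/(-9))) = 81/4144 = 0.02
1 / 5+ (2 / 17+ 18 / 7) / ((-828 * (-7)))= 172831 / 862155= 0.20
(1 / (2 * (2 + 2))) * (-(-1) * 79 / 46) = 79 / 368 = 0.21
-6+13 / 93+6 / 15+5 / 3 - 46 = -7718 / 155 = -49.79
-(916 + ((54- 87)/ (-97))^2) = -8619733/ 9409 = -916.12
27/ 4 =6.75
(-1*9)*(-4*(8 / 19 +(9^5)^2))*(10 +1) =26234565836292 / 19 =1380766622962.74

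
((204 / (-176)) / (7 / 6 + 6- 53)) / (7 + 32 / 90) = 1377 / 400510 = 0.00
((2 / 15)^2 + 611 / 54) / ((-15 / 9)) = -15299 / 2250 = -6.80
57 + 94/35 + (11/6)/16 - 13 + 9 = 187489/3360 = 55.80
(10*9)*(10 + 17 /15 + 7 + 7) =2262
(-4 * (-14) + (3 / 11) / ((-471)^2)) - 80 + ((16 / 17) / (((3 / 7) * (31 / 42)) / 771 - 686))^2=-15157615711483440022502399 / 631567403197309723171137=-24.00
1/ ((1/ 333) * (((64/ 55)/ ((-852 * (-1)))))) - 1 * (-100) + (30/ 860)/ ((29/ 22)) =4866661193/ 19952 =243918.46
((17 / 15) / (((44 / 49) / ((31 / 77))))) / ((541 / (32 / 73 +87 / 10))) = 24609319 / 2867191800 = 0.01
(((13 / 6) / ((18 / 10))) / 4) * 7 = 455 / 216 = 2.11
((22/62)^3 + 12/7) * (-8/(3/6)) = -28.14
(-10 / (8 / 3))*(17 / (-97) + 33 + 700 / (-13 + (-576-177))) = -8891415 / 74302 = -119.67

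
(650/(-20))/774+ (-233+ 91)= -219881/1548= -142.04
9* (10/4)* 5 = 225/2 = 112.50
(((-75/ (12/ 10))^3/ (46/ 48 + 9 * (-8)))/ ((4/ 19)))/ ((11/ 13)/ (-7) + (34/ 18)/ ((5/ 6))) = 30392578125/ 3995156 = 7607.36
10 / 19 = 0.53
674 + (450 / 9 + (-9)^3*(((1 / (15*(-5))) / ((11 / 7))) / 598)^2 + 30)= 20391027081031 / 27043802500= 754.00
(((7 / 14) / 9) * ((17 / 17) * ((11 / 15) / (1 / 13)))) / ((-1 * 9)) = -143 / 2430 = -0.06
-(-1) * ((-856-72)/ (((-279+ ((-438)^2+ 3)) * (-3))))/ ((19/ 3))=58/ 227487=0.00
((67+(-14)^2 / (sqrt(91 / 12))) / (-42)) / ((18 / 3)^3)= -sqrt(273) / 2106 - 67 / 9072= -0.02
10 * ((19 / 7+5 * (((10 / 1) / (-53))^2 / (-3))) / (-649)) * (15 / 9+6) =-36020990 / 114851583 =-0.31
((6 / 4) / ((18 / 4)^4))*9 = 8 / 243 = 0.03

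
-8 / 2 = -4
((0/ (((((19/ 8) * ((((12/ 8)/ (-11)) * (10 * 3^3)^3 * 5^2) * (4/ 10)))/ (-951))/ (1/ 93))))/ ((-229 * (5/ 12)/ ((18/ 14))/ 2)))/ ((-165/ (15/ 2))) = 0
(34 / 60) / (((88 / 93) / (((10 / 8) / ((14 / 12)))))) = 1581 / 2464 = 0.64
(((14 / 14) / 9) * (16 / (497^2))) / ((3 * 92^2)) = 1 / 3528029547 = 0.00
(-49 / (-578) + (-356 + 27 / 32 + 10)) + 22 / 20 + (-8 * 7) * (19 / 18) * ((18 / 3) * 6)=-114303961 / 46240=-2471.97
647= 647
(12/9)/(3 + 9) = 1/9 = 0.11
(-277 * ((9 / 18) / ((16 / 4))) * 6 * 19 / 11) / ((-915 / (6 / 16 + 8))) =352621 / 107360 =3.28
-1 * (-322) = 322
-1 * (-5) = 5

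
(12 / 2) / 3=2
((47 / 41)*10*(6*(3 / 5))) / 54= 94 / 123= 0.76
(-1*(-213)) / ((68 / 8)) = 426 / 17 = 25.06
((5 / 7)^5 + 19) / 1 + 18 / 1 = 624984 / 16807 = 37.19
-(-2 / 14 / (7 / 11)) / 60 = 11 / 2940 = 0.00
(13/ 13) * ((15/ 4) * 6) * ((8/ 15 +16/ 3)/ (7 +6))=132/ 13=10.15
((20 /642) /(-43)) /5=-2 /13803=-0.00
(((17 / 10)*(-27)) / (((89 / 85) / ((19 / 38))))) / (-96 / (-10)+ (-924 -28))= 39015 / 1677472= 0.02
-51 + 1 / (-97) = -4948 / 97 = -51.01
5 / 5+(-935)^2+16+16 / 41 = 35843938 / 41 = 874242.39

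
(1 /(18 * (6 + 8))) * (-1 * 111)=-37 /84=-0.44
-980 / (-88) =245 / 22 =11.14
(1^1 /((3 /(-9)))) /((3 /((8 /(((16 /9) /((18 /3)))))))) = -27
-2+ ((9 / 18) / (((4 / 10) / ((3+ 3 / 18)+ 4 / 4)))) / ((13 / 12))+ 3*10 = 853 / 26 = 32.81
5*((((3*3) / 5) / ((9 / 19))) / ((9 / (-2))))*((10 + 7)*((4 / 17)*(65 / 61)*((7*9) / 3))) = -69160 / 183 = -377.92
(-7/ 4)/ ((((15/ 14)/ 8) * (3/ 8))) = -1568/ 45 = -34.84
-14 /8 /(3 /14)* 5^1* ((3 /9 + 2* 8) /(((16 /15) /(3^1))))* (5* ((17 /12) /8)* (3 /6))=-5102125 /6144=-830.42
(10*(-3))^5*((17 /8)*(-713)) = 36817537500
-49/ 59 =-0.83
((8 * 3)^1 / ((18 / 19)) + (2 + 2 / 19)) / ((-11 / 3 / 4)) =-29.93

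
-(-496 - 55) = 551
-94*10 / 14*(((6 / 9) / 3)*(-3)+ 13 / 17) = -2350 / 357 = -6.58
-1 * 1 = -1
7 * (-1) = -7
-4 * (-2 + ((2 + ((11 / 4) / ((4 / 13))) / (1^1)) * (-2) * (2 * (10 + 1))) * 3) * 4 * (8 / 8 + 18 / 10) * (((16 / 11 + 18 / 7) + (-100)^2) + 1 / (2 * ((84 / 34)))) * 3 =106915028362 / 55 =1943909606.58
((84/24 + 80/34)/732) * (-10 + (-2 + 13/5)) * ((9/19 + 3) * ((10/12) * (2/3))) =-102883/709308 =-0.15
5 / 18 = 0.28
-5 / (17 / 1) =-0.29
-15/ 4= -3.75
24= 24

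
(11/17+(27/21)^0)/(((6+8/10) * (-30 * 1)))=-7/867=-0.01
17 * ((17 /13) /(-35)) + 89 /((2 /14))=283176 /455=622.36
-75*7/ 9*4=-700/ 3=-233.33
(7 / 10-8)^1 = -73 / 10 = -7.30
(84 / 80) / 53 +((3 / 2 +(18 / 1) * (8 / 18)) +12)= 21.52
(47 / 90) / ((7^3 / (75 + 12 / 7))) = 8413 / 72030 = 0.12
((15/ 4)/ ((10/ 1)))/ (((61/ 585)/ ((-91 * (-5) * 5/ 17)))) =481.27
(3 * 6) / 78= 3 / 13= 0.23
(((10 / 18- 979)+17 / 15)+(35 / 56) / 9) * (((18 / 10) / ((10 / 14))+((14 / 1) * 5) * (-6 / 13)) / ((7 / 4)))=54061009 / 3250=16634.16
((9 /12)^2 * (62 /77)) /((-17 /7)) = -279 /1496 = -0.19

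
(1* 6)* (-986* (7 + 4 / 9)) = -132124 / 3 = -44041.33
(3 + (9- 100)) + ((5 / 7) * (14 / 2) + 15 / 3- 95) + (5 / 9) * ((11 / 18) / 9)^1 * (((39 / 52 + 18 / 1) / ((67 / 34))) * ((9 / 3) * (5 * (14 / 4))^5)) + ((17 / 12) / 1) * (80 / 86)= 52785921427231 / 29870208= 1767176.23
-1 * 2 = -2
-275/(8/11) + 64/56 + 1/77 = -232213/616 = -376.97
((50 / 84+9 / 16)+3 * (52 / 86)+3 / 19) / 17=859109 / 4666704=0.18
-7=-7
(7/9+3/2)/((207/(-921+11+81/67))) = -2496449/249642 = -10.00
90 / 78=15 / 13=1.15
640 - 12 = 628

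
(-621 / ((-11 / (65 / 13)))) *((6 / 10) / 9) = 207 / 11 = 18.82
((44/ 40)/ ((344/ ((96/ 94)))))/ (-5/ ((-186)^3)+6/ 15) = 212350248/ 26009738477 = 0.01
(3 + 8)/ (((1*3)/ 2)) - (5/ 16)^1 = 7.02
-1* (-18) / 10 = 9 / 5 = 1.80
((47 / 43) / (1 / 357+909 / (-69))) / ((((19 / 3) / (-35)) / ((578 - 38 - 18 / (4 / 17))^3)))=32279173899568155 / 706855328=45665884.69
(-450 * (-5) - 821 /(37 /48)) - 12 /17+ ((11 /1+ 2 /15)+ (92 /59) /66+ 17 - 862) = 2145425852 /6123315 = 350.37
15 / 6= 5 / 2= 2.50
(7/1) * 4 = 28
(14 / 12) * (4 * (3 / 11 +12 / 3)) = 658 / 33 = 19.94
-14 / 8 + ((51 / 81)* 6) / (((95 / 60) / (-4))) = -2575 / 228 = -11.29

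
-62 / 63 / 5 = -62 / 315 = -0.20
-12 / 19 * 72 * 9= -7776 / 19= -409.26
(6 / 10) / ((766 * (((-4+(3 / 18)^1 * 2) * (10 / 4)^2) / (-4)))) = 72 / 526625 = 0.00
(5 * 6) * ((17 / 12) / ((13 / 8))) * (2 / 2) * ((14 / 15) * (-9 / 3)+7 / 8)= -50.35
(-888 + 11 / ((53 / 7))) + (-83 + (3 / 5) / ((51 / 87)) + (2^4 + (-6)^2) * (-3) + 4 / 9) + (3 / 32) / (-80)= -23334829319 / 20759040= -1124.08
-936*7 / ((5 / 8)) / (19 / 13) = -681408 / 95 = -7172.72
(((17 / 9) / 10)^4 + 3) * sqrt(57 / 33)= 196913521 * sqrt(209) / 721710000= 3.94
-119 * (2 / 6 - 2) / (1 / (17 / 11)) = 306.52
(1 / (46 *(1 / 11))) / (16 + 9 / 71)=781 / 52670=0.01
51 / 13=3.92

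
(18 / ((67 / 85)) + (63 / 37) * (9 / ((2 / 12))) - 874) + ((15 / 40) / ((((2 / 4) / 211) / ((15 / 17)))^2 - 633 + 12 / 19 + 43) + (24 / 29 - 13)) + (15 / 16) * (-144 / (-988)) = -1890748596379909990625 / 2451523128181550644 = -771.25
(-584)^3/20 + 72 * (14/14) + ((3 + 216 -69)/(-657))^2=-2388161196676/239805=-9958763.15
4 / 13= 0.31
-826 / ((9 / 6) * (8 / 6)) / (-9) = 413 / 9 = 45.89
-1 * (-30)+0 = 30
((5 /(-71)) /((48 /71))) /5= -1 /48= -0.02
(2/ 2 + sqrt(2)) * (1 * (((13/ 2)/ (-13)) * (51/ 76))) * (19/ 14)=-51 * sqrt(2)/ 112-51/ 112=-1.10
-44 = -44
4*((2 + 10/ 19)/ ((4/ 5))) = 12.63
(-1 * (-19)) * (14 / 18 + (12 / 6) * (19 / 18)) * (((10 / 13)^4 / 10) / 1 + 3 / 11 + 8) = 456.00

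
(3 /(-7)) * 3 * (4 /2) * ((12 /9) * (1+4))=-120 /7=-17.14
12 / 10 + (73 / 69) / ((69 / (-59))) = 7031 / 23805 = 0.30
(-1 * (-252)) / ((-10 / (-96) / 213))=515289.60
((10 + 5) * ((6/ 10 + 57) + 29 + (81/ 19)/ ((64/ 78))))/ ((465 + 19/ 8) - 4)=76107/ 25612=2.97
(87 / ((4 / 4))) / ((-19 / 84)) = -7308 / 19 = -384.63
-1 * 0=0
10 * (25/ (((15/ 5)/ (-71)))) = -17750/ 3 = -5916.67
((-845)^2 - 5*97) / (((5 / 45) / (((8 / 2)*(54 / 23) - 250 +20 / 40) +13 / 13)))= -35317019070 / 23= -1535522568.26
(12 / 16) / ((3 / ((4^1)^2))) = 4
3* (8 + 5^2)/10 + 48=579/10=57.90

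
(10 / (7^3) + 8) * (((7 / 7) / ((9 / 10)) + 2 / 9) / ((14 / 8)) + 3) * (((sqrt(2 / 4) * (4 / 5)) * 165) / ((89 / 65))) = 311119380 * sqrt(2) / 213689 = 2059.02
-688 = -688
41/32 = 1.28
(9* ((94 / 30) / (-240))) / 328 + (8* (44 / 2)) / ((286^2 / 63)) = 32975027 / 243900800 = 0.14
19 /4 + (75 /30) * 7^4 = 24029 /4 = 6007.25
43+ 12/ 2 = 49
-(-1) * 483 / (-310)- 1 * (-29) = 8507 / 310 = 27.44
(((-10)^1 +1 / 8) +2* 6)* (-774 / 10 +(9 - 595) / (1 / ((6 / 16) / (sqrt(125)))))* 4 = -6579 / 10 - 14943* sqrt(5) / 200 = -824.97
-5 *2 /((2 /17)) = -85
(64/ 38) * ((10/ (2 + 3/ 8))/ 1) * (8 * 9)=184320/ 361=510.58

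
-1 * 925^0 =-1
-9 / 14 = -0.64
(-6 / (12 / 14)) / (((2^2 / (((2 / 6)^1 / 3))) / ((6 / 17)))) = -7 / 102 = -0.07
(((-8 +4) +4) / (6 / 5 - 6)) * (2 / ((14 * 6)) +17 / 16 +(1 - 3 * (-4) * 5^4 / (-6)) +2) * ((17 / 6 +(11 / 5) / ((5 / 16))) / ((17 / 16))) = 0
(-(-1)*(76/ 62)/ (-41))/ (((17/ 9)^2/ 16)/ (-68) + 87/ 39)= -2560896/ 190796165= -0.01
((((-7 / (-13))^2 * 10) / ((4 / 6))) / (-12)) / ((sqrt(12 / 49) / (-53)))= 90895 * sqrt(3) / 4056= 38.82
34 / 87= 0.39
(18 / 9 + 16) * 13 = 234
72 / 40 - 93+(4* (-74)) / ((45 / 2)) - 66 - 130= -300.36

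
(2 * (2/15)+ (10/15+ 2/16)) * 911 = 115697/120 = 964.14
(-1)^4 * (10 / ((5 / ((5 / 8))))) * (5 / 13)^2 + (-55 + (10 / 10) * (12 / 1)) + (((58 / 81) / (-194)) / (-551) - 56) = -9971954441 / 100915308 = -98.82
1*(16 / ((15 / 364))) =5824 / 15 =388.27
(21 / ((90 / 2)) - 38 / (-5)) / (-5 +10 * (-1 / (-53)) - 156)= -0.05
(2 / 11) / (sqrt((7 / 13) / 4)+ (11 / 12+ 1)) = 0.08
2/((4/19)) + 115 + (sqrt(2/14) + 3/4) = sqrt(7)/7 + 501/4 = 125.63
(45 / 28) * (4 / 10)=9 / 14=0.64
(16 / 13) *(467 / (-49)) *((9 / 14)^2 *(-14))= 302616 / 4459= 67.87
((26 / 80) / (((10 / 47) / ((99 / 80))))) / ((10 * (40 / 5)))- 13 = -33219511 / 2560000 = -12.98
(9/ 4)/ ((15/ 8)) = 6/ 5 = 1.20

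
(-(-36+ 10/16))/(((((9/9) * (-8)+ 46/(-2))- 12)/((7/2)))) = -1981/688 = -2.88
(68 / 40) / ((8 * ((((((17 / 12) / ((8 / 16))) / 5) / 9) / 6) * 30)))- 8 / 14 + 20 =5629 / 280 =20.10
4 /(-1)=-4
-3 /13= -0.23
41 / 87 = 0.47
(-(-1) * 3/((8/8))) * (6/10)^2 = 27/25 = 1.08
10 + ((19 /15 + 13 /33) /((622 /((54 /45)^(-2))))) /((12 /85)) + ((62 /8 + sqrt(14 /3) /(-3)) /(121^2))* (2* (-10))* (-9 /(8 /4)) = 59370057995 /5901142896 - 10* sqrt(42) /14641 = 10.06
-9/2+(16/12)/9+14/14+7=197/54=3.65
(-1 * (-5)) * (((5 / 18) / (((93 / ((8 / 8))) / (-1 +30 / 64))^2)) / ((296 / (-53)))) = -382925 / 47187836928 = -0.00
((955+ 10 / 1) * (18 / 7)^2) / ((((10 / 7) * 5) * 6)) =5211 / 35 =148.89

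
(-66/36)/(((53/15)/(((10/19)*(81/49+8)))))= -130075/49343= -2.64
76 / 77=0.99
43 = 43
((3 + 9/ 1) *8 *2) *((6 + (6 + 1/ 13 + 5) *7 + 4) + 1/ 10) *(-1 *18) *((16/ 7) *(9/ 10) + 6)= -5551763328/ 2275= -2440335.53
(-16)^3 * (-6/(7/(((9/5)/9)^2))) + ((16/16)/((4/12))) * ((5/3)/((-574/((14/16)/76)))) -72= 597074581/8724800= 68.43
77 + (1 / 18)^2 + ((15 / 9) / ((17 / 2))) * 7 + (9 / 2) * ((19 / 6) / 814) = 351476591 / 4483512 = 78.39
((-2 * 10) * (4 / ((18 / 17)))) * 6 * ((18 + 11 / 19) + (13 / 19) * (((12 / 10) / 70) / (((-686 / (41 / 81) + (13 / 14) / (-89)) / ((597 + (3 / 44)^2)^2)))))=-16234049618976444313 / 2311192438158120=-7024.10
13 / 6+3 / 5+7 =293 / 30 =9.77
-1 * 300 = -300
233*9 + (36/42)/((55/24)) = 807489/385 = 2097.37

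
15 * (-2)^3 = -120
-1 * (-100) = 100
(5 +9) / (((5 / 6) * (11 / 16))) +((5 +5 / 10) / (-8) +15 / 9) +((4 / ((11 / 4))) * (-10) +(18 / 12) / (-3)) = 27377 / 2640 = 10.37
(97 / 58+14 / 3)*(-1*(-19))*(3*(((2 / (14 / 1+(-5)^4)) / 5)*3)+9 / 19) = 3565999 / 61770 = 57.73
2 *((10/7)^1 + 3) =62/7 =8.86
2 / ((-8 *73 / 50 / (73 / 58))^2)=625 / 26912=0.02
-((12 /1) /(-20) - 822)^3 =69578670897 /125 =556629367.18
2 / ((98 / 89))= 89 / 49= 1.82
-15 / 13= -1.15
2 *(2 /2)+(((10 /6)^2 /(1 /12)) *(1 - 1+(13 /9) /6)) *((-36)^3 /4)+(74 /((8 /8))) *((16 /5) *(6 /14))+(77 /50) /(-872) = -28535136699 /305200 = -93496.52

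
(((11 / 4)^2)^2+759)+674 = 381489 / 256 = 1490.19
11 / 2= 5.50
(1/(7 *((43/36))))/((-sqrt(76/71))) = -18 *sqrt(1349)/5719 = -0.12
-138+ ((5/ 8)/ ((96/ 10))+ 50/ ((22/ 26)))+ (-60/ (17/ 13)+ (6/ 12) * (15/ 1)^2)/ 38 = -105179111/ 1364352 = -77.09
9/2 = 4.50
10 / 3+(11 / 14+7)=467 / 42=11.12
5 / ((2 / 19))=95 / 2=47.50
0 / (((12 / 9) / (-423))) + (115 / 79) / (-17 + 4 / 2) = -23 / 237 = -0.10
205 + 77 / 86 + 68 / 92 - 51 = 307845 / 1978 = 155.63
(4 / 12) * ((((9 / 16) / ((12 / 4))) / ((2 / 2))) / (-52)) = -1 / 832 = -0.00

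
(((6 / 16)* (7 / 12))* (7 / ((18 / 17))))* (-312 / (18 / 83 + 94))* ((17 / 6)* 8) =-898807 / 8280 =-108.55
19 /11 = 1.73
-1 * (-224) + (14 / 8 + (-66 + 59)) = 875 / 4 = 218.75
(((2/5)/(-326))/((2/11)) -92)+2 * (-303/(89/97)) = -109162079/145070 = -752.48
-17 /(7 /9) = -153 /7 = -21.86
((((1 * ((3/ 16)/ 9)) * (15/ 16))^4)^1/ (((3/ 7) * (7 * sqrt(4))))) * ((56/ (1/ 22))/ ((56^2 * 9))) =6875/ 6493990551552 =0.00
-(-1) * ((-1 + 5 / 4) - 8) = -31 / 4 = -7.75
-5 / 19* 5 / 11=-0.12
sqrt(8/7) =2 *sqrt(14)/7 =1.07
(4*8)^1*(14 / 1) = 448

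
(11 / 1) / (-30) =-11 / 30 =-0.37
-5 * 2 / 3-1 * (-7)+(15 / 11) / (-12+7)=3.39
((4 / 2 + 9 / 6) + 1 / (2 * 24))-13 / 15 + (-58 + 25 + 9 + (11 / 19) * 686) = 1713703 / 4560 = 375.81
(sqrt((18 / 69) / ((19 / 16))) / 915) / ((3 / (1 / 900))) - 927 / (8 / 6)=-2781 / 4+ sqrt(2622) / 269902125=-695.25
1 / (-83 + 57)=-1 / 26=-0.04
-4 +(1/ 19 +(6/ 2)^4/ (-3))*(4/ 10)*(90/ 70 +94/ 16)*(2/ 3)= -55.46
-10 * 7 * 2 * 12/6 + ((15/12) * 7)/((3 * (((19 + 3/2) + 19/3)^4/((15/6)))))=-26875928290/95985463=-280.00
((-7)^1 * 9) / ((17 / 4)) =-252 / 17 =-14.82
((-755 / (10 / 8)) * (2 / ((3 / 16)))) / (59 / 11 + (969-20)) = -106304 / 15747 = -6.75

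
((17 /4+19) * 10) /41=465 /82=5.67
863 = 863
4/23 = 0.17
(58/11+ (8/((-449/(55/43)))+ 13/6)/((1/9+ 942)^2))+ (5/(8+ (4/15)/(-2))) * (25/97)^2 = 45049644791591065042/8476025067432457667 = 5.31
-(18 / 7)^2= -6.61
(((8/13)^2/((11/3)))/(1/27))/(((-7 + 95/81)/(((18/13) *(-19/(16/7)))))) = 5.51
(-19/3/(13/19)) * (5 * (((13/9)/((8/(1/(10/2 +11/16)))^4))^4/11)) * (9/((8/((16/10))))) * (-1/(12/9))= 0.00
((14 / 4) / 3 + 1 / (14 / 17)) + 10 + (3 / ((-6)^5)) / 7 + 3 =279071 / 18144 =15.38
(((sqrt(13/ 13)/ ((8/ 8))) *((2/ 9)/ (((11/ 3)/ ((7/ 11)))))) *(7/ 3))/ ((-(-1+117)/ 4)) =-98/ 31581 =-0.00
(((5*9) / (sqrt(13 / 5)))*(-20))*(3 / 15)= -180*sqrt(65) / 13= -111.63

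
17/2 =8.50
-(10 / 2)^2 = -25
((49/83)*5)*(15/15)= 245/83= 2.95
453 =453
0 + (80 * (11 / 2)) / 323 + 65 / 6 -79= -129467 / 1938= -66.80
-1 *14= -14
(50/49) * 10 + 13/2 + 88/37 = 69193/3626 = 19.08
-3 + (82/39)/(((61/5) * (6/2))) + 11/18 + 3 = 3181/4758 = 0.67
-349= -349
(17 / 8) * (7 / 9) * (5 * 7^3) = 2834.51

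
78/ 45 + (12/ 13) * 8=1778/ 195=9.12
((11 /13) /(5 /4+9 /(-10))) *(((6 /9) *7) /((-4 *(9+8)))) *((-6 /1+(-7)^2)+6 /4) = -4895 /663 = -7.38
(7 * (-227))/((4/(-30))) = 23835/2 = 11917.50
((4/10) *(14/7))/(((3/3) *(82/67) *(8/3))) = 0.25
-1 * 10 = -10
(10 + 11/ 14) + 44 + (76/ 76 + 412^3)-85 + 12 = 979083151/ 14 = 69934510.79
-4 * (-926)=3704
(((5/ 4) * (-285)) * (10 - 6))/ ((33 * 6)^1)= -475/ 66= -7.20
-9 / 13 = -0.69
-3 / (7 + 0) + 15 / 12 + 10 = 303 / 28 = 10.82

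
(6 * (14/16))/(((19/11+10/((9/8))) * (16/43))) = 89397/67264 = 1.33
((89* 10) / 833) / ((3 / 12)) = 3560 / 833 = 4.27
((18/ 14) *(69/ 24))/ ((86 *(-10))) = -207/ 48160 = -0.00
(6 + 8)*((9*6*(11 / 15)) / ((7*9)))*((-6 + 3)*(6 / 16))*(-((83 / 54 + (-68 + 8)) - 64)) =-1212.38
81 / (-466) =-0.17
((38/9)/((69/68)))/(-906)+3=842647/281313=3.00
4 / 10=2 / 5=0.40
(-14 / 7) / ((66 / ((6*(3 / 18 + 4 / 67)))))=-91 / 2211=-0.04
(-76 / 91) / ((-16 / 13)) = 19 / 28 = 0.68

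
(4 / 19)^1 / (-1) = -4 / 19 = -0.21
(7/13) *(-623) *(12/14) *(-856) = 3199728/13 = 246132.92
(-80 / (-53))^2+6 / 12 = 15609 / 5618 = 2.78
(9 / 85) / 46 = 9 / 3910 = 0.00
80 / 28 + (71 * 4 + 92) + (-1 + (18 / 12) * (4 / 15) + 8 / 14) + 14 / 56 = 53071 / 140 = 379.08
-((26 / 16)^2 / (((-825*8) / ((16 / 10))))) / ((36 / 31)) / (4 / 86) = 225277 / 19008000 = 0.01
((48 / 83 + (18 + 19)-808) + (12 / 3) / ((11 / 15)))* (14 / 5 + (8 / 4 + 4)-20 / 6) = -3818002 / 913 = -4181.82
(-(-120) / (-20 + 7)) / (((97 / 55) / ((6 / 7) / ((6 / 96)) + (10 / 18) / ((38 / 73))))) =-38925700 / 503139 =-77.37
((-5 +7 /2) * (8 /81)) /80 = -1 /540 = -0.00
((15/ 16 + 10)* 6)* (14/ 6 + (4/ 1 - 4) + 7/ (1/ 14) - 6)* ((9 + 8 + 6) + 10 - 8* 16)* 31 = -145851125/ 8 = -18231390.62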